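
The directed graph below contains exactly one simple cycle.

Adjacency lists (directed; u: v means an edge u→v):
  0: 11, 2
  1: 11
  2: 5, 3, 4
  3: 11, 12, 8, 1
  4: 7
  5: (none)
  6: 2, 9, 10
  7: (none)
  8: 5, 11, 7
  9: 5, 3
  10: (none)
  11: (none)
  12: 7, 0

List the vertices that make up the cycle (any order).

0, 2, 3, 12

DFS with gray/black marking from 2:
2 gray
  5 gray
  5 black
  3 gray
    11 gray
    11 black
    12 gray
      7 gray
      7 black
      0 gray
        0→11: 11 black — skip
        0→2: 2 is gray → back edge
Back edge closes the cycle 2 → 3 → 12 → 0 → 2; its vertices are {0, 2, 3, 12}.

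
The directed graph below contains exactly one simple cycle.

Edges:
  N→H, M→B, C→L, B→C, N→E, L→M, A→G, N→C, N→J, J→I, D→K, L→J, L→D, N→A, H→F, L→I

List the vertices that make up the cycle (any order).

B, C, L, M

DFS with gray/black marking from C:
C gray
  L gray
    M gray
      B gray
        B→C: C is gray → back edge
Back edge closes the cycle C → L → M → B → C; its vertices are {B, C, L, M}.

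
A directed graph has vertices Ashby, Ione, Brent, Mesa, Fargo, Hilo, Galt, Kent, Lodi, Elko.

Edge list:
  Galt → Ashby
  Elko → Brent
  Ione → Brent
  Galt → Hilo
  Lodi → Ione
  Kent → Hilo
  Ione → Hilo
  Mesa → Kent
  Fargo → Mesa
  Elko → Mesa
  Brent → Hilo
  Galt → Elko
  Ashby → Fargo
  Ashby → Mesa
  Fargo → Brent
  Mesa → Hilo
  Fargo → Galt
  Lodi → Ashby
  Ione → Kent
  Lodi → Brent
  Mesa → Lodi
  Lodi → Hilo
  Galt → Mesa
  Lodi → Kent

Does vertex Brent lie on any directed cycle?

No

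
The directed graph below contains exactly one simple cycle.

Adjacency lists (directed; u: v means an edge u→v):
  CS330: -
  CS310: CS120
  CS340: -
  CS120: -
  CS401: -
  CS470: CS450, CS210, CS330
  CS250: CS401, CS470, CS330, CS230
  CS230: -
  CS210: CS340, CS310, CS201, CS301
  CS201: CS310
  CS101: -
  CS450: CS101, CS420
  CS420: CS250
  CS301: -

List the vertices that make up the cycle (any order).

DFS with gray/black marking from CS250:
CS250 gray
  CS401 gray
  CS401 black
  CS470 gray
    CS450 gray
      CS101 gray
      CS101 black
      CS420 gray
        CS420→CS250: CS250 is gray → back edge
Back edge closes the cycle CS250 → CS470 → CS450 → CS420 → CS250; its vertices are {CS250, CS420, CS450, CS470}.

CS250, CS420, CS450, CS470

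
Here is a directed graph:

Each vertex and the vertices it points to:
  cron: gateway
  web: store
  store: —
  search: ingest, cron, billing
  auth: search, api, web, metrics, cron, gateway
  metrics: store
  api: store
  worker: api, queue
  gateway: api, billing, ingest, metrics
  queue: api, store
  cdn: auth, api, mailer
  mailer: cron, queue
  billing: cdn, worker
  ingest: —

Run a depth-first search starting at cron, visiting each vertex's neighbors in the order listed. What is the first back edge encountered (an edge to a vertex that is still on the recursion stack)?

search->cron

DFS from cron (visiting each vertex's neighbors in the order listed); mark gray on enter, black on exit:
cron gray
  gateway gray
    api gray
      store gray
      store black
    api black
    billing gray
      cdn gray
        auth gray
          search gray
            ingest gray
            ingest black
            search→cron: cron is gray → back edge
First back edge: search → cron.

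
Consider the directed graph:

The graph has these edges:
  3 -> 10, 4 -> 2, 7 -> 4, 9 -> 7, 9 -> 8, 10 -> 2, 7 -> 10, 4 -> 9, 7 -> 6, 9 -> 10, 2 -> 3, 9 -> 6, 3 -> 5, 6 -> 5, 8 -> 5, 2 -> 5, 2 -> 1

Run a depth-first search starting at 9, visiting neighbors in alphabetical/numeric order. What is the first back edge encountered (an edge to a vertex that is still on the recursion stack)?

10->2

DFS from 9 (visiting neighbors in alphabetical/numeric order); mark gray on enter, black on exit:
9 gray
  6 gray
    5 gray
    5 black
  6 black
  7 gray
    4 gray
      2 gray
        1 gray
        1 black
        3 gray
          3→5: 5 black — skip
          10 gray
            10→2: 2 is gray → back edge
First back edge: 10 → 2.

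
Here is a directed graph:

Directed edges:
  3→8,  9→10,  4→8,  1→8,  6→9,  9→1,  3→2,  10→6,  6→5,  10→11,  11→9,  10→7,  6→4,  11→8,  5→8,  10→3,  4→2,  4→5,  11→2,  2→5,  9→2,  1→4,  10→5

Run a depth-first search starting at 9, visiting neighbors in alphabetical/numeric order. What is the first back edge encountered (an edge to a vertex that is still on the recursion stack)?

6->9

DFS from 9 (visiting neighbors in alphabetical/numeric order); mark gray on enter, black on exit:
9 gray
  1 gray
    4 gray
      2 gray
        5 gray
          8 gray
          8 black
        5 black
      2 black
      4→5: 5 black — skip
      4→8: 8 black — skip
    4 black
    1→8: 8 black — skip
  1 black
  9→2: 2 black — skip
  10 gray
    3 gray
      3→2: 2 black — skip
      3→8: 8 black — skip
    3 black
    10→5: 5 black — skip
    6 gray
      6→4: 4 black — skip
      6→5: 5 black — skip
      6→9: 9 is gray → back edge
First back edge: 6 → 9.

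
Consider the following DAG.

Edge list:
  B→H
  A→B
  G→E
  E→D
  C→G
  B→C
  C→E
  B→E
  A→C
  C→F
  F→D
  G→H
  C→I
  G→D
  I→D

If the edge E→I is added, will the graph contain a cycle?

Adding E→I creates a cycle iff I can already reach E.
Explore from I: no path reaches E. The graph stays acyclic.

No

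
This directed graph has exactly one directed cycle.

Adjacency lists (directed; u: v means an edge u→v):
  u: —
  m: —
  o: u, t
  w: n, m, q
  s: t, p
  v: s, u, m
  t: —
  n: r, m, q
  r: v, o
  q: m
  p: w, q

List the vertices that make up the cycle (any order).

n, p, r, s, v, w

DFS with gray/black marking from r:
r gray
  v gray
    s gray
      t gray
      t black
      p gray
        w gray
          n gray
            n→r: r is gray → back edge
Back edge closes the cycle r → v → s → p → w → n → r; its vertices are {n, p, r, s, v, w}.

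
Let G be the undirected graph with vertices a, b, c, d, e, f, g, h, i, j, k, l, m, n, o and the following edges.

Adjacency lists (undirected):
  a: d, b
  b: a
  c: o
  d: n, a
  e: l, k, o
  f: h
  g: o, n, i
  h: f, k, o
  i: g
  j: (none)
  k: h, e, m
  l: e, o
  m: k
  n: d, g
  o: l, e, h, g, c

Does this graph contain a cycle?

DFS, tracking each vertex's parent; an edge to a visited non-parent vertex closes a cycle.
Start from k:
visit k (parent –)
  visit h (parent k)
    visit f (parent h)
      f–h: parent, skip
    h–k: parent, skip
    visit o (parent h)
      visit l (parent o)
        visit e (parent l)
          e–l: parent, skip
          e–k: k visited and ≠ parent → cycle
Cycle: k – h – o – l – e – k.

Yes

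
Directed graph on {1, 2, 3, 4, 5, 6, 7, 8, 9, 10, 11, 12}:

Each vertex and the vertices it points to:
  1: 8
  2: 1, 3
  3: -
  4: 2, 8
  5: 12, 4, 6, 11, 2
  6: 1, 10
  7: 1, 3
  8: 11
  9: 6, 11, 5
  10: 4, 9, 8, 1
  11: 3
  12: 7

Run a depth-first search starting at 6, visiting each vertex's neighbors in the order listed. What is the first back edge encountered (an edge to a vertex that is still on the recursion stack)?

9→6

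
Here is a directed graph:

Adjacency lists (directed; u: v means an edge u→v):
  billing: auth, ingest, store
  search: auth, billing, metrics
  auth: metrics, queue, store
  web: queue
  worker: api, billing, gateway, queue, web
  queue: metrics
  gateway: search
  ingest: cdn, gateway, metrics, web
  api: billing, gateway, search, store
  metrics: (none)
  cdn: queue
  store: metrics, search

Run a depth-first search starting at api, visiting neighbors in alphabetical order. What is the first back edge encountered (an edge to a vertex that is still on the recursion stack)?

search->auth

DFS from api (visiting neighbors in alphabetical order); mark gray on enter, black on exit:
api gray
  billing gray
    auth gray
      metrics gray
      metrics black
      queue gray
        queue→metrics: metrics black — skip
      queue black
      store gray
        store→metrics: metrics black — skip
        search gray
          search→auth: auth is gray → back edge
First back edge: search → auth.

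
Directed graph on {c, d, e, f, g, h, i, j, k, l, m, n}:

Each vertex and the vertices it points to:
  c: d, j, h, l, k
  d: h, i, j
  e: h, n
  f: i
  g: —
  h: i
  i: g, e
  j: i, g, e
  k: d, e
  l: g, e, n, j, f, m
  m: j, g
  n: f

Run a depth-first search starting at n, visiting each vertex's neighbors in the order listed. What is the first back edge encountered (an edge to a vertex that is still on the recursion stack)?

h->i

DFS from n (visiting each vertex's neighbors in the order listed); mark gray on enter, black on exit:
n gray
  f gray
    i gray
      g gray
      g black
      e gray
        h gray
          h→i: i is gray → back edge
First back edge: h → i.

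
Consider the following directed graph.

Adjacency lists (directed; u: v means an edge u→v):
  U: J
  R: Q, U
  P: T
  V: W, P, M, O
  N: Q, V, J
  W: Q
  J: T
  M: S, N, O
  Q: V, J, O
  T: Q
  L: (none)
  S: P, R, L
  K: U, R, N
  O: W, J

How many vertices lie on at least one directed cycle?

12

A vertex is on a directed cycle iff it belongs to a strongly connected component of size ≥ 2 (or has a self-loop).
The vertices on cycles are {J, M, N, O, P, Q, R, S, T, U, V, W} — 12 in total.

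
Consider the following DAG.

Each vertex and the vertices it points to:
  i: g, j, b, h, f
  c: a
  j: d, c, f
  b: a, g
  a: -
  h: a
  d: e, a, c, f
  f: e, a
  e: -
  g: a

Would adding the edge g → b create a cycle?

Adding g→b creates a cycle iff b can already reach g.
Path from b: b → g.
So b → … → g → b is a cycle.

Yes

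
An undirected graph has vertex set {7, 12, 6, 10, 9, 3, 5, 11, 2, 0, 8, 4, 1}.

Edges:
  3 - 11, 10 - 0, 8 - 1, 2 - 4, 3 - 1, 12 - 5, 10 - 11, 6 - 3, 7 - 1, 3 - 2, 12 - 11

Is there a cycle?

No

DFS, tracking each vertex's parent; an edge to a visited non-parent vertex closes a cycle.
Start from 1:
visit 1 (parent –)
  visit 8 (parent 1)
    8–1: parent, skip
  visit 3 (parent 1)
    3–1: parent, skip
    visit 2 (parent 3)
      2–3: parent, skip
      visit 4 (parent 2)
        4–2: parent, skip
    visit 6 (parent 3)
      6–3: parent, skip
    visit 11 (parent 3)
      visit 12 (parent 11)
        visit 5 (parent 12)
          5–12: parent, skip
        12–11: parent, skip
      visit 10 (parent 11)
        10–11: parent, skip
        visit 0 (parent 10)
          0–10: parent, skip
      11–3: parent, skip
  visit 7 (parent 1)
    7–1: parent, skip
visit 9 (parent –)
No non-parent visited neighbor found — the graph is a forest.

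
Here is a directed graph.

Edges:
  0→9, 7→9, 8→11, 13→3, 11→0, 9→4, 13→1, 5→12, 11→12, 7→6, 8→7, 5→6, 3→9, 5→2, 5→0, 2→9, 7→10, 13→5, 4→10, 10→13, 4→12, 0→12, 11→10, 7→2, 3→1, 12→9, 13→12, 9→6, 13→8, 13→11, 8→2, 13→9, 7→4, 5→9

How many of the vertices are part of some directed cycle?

12

A vertex is on a directed cycle iff it belongs to a strongly connected component of size ≥ 2 (or has a self-loop).
The vertices on cycles are {0, 2, 3, 4, 5, 7, 8, 9, 10, 11, 12, 13} — 12 in total.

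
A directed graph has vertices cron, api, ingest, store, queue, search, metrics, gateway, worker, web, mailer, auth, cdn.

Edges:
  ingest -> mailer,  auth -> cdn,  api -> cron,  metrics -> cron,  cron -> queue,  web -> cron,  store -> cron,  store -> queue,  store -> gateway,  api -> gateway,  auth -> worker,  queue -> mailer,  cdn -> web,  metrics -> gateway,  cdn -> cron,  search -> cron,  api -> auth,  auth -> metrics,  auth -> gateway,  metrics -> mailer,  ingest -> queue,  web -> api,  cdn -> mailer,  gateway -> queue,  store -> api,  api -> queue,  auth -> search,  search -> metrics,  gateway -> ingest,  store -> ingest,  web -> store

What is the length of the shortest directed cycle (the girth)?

For each vertex v, BFS finds the shortest path from v back to v.
The shortest such closed walk is api → auth → cdn → web → api, length 4.

4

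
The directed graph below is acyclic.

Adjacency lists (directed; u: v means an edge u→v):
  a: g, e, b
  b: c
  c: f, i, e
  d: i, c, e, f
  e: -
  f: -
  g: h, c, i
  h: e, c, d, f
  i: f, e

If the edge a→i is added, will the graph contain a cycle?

No

Adding a→i creates a cycle iff i can already reach a.
Explore from i: no path reaches a. The graph stays acyclic.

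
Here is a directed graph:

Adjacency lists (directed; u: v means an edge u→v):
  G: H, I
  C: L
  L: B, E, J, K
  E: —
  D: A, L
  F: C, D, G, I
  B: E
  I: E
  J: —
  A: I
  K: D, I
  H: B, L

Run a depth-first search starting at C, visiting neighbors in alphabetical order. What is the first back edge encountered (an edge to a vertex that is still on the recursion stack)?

DFS from C (visiting neighbors in alphabetical order); mark gray on enter, black on exit:
C gray
  L gray
    B gray
      E gray
      E black
    B black
    L→E: E black — skip
    J gray
    J black
    K gray
      D gray
        A gray
          I gray
            I→E: E black — skip
          I black
        A black
        D→L: L is gray → back edge
First back edge: D → L.

D→L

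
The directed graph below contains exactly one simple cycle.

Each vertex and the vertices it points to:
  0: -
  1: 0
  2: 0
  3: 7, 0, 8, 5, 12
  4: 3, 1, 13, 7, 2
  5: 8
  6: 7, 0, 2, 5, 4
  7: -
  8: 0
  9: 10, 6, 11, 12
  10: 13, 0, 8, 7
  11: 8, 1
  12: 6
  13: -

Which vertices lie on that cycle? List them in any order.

3, 4, 6, 12

DFS with gray/black marking from 6:
6 gray
  7 gray
  7 black
  0 gray
  0 black
  2 gray
    2→0: 0 black — skip
  2 black
  5 gray
    8 gray
      8→0: 0 black — skip
    8 black
  5 black
  4 gray
    3 gray
      3→7: 7 black — skip
      3→0: 0 black — skip
      3→8: 8 black — skip
      3→5: 5 black — skip
      12 gray
        12→6: 6 is gray → back edge
Back edge closes the cycle 6 → 4 → 3 → 12 → 6; its vertices are {3, 4, 6, 12}.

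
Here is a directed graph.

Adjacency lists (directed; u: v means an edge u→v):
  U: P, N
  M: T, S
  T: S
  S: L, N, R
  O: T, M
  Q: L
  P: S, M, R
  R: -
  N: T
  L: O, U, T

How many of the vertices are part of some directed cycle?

A vertex is on a directed cycle iff it belongs to a strongly connected component of size ≥ 2 (or has a self-loop).
The vertices on cycles are {L, M, N, O, P, S, T, U} — 8 in total.

8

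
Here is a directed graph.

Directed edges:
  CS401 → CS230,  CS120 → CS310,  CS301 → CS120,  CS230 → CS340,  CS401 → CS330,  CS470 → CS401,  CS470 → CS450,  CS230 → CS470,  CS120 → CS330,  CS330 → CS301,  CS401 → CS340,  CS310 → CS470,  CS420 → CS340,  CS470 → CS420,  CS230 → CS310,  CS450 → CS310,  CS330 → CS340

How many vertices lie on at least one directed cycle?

A vertex is on a directed cycle iff it belongs to a strongly connected component of size ≥ 2 (or has a self-loop).
The vertices on cycles are {CS120, CS230, CS301, CS310, CS330, CS401, CS450, CS470} — 8 in total.

8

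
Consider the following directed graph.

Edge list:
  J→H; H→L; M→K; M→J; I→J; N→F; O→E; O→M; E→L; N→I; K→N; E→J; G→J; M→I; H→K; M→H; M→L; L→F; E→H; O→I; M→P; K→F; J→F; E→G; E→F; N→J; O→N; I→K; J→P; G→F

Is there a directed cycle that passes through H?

Yes

H is on a cycle iff H can reach itself via ≥1 edge.
H → K → N → J → H — yes.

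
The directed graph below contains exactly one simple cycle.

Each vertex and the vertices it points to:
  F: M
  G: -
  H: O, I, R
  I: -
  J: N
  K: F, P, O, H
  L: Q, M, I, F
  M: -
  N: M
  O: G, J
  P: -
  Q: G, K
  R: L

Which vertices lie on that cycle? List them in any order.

H, K, L, Q, R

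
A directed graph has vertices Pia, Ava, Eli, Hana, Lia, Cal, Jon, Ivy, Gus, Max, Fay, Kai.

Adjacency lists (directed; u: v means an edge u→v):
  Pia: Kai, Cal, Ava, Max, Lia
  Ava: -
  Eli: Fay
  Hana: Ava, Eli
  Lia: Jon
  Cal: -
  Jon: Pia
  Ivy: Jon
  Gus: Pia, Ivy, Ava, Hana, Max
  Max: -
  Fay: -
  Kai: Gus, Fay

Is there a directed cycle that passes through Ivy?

Ivy is on a cycle iff Ivy can reach itself via ≥1 edge.
Ivy → Jon → Pia → Kai → Gus → Ivy — yes.

Yes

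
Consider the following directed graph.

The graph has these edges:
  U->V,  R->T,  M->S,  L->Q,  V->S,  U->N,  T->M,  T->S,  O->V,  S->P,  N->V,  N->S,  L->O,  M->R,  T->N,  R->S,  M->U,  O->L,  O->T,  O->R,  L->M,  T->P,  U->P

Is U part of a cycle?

No

U lies on a cycle iff there is a path from U back to itself.
Exploring from U, it never reaches itself; equivalently, its strongly connected component is a singleton.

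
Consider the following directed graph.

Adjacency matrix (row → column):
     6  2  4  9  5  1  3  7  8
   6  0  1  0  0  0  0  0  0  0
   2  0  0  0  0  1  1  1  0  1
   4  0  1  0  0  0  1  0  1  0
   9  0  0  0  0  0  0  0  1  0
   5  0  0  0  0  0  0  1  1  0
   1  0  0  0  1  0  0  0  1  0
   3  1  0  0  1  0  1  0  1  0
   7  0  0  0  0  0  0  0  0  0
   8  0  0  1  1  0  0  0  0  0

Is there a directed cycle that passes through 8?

8 is on a cycle iff 8 can reach itself via ≥1 edge.
8 → 4 → 2 → 8 — yes.

Yes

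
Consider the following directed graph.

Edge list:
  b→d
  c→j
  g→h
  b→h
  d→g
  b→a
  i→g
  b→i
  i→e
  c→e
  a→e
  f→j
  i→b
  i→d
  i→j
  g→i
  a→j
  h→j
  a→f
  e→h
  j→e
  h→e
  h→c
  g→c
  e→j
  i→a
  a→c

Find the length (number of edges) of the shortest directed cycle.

For each vertex v, BFS finds the shortest path from v back to v.
The shortest such closed walk is i → b → i, length 2.

2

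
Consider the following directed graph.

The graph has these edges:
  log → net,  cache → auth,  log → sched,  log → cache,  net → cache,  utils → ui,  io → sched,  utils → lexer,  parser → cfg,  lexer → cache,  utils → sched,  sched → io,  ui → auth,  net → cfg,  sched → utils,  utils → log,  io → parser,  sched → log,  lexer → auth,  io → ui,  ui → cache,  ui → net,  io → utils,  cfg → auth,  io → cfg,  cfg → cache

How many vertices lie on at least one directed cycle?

4

A vertex is on a directed cycle iff it belongs to a strongly connected component of size ≥ 2 (or has a self-loop).
The vertices on cycles are {io, log, sched, utils} — 4 in total.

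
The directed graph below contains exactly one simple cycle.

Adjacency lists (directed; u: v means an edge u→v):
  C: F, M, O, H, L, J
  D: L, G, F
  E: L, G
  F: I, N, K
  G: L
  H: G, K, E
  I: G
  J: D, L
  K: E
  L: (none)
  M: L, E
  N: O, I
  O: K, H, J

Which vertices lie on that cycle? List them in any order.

D, F, J, N, O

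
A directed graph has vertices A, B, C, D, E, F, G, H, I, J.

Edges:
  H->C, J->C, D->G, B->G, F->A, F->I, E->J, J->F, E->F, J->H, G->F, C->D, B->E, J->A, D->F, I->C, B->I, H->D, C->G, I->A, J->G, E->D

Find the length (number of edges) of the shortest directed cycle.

For each vertex v, BFS finds the shortest path from v back to v.
The shortest such closed walk is F → I → C → D → F, length 4.

4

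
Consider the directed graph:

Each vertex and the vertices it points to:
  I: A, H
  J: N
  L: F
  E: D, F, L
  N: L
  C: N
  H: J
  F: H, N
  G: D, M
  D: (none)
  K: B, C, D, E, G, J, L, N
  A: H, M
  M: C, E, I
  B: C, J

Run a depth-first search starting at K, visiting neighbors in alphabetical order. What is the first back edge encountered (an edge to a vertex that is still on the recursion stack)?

J→N

DFS from K (visiting neighbors in alphabetical order); mark gray on enter, black on exit:
K gray
  B gray
    C gray
      N gray
        L gray
          F gray
            H gray
              J gray
                J→N: N is gray → back edge
First back edge: J → N.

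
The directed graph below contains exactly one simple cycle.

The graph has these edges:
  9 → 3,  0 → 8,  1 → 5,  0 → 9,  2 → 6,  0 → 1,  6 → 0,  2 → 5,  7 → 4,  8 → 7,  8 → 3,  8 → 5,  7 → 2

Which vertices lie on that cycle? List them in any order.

DFS with gray/black marking from 0:
0 gray
  1 gray
    5 gray
    5 black
  1 black
  8 gray
    7 gray
      4 gray
      4 black
      2 gray
        2→5: 5 black — skip
        6 gray
          6→0: 0 is gray → back edge
Back edge closes the cycle 0 → 8 → 7 → 2 → 6 → 0; its vertices are {0, 2, 6, 7, 8}.

0, 2, 6, 7, 8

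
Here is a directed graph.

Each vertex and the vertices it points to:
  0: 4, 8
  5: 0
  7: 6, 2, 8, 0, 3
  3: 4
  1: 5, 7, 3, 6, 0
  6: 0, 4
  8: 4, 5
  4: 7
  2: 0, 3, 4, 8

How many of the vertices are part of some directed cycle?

8

A vertex is on a directed cycle iff it belongs to a strongly connected component of size ≥ 2 (or has a self-loop).
The vertices on cycles are {0, 2, 3, 4, 5, 6, 7, 8} — 8 in total.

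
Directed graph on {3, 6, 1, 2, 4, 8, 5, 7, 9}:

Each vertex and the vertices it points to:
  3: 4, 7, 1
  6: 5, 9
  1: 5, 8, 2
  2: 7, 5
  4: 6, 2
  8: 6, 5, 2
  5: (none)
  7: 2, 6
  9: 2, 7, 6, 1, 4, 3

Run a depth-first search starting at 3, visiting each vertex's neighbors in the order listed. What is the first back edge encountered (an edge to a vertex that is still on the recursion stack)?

DFS from 3 (visiting each vertex's neighbors in the order listed); mark gray on enter, black on exit:
3 gray
  4 gray
    6 gray
      5 gray
      5 black
      9 gray
        2 gray
          7 gray
            7→2: 2 is gray → back edge
First back edge: 7 → 2.

7→2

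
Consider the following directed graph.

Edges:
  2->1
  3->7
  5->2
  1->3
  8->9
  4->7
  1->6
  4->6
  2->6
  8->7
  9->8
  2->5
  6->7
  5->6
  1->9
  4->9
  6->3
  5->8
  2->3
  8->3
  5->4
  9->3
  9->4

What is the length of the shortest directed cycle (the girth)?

2

For each vertex v, BFS finds the shortest path from v back to v.
The shortest such closed walk is 5 → 2 → 5, length 2.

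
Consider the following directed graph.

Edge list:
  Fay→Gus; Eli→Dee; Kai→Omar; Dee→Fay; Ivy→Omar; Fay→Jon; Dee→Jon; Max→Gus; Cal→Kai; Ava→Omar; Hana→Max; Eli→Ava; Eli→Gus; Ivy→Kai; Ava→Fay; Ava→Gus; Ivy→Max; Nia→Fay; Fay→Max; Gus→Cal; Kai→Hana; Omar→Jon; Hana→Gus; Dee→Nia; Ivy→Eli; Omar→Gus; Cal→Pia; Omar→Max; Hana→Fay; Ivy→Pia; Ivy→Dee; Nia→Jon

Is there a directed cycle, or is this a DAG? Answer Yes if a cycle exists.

Yes

DFS with white/gray/black marking, starting from Hana:
Hana gray
  Gus gray
    Cal gray
      Kai gray
        Kai→Hana: Hana is gray → back edge
Back edge found, so a cycle exists: Hana → Gus → Cal → Kai → Hana.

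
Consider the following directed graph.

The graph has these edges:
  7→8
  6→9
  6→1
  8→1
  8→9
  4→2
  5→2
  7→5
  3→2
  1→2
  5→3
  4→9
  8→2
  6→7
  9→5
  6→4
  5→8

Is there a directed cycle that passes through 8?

8 is on a cycle iff 8 can reach itself via ≥1 edge.
8 → 9 → 5 → 8 — yes.

Yes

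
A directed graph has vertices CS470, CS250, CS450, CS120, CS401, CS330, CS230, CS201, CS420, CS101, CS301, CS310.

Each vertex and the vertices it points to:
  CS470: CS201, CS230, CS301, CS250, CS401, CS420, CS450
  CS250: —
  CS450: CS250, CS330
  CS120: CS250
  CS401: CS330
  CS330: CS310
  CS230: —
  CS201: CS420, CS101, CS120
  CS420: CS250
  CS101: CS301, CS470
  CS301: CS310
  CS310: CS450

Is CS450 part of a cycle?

Yes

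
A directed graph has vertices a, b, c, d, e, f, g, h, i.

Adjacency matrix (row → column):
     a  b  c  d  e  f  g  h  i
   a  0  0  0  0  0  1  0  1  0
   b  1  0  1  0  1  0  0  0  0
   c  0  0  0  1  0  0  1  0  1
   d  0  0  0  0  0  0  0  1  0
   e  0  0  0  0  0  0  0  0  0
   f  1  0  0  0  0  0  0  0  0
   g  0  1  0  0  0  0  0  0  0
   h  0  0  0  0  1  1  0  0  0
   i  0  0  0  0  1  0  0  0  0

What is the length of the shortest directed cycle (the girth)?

2

For each vertex v, BFS finds the shortest path from v back to v.
The shortest such closed walk is a → f → a, length 2.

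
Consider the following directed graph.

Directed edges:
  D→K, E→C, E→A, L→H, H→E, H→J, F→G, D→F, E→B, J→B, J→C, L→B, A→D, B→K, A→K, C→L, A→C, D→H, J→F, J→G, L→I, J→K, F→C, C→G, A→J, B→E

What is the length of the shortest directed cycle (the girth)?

For each vertex v, BFS finds the shortest path from v back to v.
The shortest such closed walk is E → B → E, length 2.

2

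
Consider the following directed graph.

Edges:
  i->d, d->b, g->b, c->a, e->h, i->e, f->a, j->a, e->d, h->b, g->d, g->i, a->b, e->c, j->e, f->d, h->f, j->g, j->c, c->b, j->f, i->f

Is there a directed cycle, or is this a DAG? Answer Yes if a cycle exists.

No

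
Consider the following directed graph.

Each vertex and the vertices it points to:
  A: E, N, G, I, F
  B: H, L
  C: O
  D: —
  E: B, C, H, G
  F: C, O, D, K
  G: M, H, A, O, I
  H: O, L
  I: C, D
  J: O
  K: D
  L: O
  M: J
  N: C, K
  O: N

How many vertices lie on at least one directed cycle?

6

A vertex is on a directed cycle iff it belongs to a strongly connected component of size ≥ 2 (or has a self-loop).
The vertices on cycles are {A, C, E, G, N, O} — 6 in total.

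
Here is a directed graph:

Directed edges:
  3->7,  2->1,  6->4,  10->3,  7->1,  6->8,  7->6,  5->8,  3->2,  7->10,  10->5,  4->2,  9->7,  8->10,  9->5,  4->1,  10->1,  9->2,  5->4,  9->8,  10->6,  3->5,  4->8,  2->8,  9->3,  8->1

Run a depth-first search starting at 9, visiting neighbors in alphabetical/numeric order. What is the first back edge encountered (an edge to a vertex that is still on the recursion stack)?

3→2

DFS from 9 (visiting neighbors in alphabetical/numeric order); mark gray on enter, black on exit:
9 gray
  2 gray
    1 gray
    1 black
    8 gray
      8→1: 1 black — skip
      10 gray
        10→1: 1 black — skip
        3 gray
          3→2: 2 is gray → back edge
First back edge: 3 → 2.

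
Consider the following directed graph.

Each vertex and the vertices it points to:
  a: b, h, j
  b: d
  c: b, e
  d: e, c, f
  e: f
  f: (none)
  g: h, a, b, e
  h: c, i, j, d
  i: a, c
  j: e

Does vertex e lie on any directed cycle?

e lies on a cycle iff there is a path from e back to itself.
Exploring from e, it never reaches itself; equivalently, its strongly connected component is a singleton.

No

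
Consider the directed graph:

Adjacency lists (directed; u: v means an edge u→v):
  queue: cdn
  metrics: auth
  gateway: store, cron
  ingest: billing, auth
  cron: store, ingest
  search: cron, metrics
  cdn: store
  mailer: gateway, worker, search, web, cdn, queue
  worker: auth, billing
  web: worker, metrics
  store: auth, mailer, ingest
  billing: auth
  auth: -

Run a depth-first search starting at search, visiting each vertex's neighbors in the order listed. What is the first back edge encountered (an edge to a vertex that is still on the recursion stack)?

gateway→store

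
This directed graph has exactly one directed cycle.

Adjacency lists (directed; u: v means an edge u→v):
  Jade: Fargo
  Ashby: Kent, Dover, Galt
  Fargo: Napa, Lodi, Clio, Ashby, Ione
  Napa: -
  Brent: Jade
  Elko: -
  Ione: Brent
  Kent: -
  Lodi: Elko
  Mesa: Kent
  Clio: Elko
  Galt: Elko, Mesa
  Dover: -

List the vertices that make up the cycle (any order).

Ione, Jade, Brent, Fargo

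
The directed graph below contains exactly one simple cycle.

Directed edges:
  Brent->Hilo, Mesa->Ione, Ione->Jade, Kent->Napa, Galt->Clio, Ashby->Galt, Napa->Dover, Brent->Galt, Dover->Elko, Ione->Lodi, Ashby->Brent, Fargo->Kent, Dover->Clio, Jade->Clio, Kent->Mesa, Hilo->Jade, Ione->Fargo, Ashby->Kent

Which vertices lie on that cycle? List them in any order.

DFS with gray/black marking from Kent:
Kent gray
  Napa gray
    Dover gray
      Elko gray
      Elko black
      Clio gray
      Clio black
    Dover black
  Napa black
  Mesa gray
    Ione gray
      Fargo gray
        Fargo→Kent: Kent is gray → back edge
Back edge closes the cycle Kent → Mesa → Ione → Fargo → Kent; its vertices are {Ione, Kent, Mesa, Fargo}.

Ione, Kent, Mesa, Fargo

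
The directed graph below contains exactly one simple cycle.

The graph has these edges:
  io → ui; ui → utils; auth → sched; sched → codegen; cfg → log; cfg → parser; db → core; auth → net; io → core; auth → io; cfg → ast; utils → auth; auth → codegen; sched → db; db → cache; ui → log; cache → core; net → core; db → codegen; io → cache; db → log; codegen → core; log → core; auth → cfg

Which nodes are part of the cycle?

io, ui, auth, utils

DFS with gray/black marking from auth:
auth gray
  net gray
    core gray
    core black
  net black
  cfg gray
    parser gray
    parser black
    log gray
      log→core: core black — skip
    log black
    ast gray
    ast black
  cfg black
  sched gray
    db gray
      db→core: core black — skip
      codegen gray
        codegen→core: core black — skip
      codegen black
      cache gray
        cache→core: core black — skip
      cache black
      db→log: log black — skip
    db black
    sched→codegen: codegen black — skip
  sched black
  auth→codegen: codegen black — skip
  io gray
    ui gray
      utils gray
        utils→auth: auth is gray → back edge
Back edge closes the cycle auth → io → ui → utils → auth; its vertices are {io, ui, auth, utils}.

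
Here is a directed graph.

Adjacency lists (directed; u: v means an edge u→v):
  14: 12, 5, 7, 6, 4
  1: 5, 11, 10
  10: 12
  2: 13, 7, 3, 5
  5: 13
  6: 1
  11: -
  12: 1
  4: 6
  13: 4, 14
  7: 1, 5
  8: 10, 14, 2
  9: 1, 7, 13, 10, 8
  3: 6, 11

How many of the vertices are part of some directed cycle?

A vertex is on a directed cycle iff it belongs to a strongly connected component of size ≥ 2 (or has a self-loop).
The vertices on cycles are {1, 4, 5, 6, 7, 10, 12, 13, 14} — 9 in total.

9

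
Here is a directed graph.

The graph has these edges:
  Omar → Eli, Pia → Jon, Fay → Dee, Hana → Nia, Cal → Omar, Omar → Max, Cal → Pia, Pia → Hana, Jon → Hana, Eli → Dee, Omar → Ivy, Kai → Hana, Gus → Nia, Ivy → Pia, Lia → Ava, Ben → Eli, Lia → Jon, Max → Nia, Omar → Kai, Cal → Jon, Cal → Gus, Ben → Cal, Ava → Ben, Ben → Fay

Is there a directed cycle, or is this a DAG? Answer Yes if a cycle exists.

DFS with white/gray/black marking, starting from Hana:
Hana gray
  Nia gray
  Nia black
Hana black
Ava gray
  Ben gray
    Cal gray
      Omar gray
        Ivy gray
          Pia gray
            Jon gray
              Jon→Hana: Hana black — skip
            Jon black
            Pia→Hana: Hana black — skip
          Pia black
        Ivy black
        Max gray
          Max→Nia: Nia black — skip
        Max black
        Kai gray
          Kai→Hana: Hana black — skip
        Kai black
        Eli gray
          Dee gray
          Dee black
        Eli black
      Omar black
      Gus gray
        Gus→Nia: Nia black — skip
      Gus black
      Cal→Jon: Jon black — skip
      Cal→Pia: Pia black — skip
    Cal black
    Ben→Eli: Eli black — skip
    Fay gray
      Fay→Dee: Dee black — skip
    Fay black
  Ben black
Ava black
Lia gray
  Lia→Jon: Jon black — skip
  Lia→Ava: Ava black — skip
Lia black
Every edge goes to a white or black vertex — no back edge, so the graph is acyclic.

No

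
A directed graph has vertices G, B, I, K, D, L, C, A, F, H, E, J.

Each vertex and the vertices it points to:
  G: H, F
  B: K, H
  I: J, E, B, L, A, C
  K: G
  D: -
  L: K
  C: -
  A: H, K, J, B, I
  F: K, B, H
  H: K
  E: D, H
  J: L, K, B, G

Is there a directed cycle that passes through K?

Yes

K is on a cycle iff K can reach itself via ≥1 edge.
K → G → H → K — yes.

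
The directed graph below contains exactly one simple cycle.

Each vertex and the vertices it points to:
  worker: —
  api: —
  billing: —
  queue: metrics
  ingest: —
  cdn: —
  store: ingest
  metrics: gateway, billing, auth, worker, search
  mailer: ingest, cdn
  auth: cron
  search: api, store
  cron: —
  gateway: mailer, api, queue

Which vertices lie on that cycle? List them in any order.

queue, gateway, metrics

DFS with gray/black marking from metrics:
metrics gray
  gateway gray
    mailer gray
      ingest gray
      ingest black
      cdn gray
      cdn black
    mailer black
    api gray
    api black
    queue gray
      queue→metrics: metrics is gray → back edge
Back edge closes the cycle metrics → gateway → queue → metrics; its vertices are {queue, gateway, metrics}.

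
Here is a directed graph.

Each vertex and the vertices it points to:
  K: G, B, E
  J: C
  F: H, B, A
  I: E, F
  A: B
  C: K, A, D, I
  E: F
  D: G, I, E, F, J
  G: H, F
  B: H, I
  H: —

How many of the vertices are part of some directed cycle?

A vertex is on a directed cycle iff it belongs to a strongly connected component of size ≥ 2 (or has a self-loop).
The vertices on cycles are {A, B, C, D, E, F, I, J} — 8 in total.

8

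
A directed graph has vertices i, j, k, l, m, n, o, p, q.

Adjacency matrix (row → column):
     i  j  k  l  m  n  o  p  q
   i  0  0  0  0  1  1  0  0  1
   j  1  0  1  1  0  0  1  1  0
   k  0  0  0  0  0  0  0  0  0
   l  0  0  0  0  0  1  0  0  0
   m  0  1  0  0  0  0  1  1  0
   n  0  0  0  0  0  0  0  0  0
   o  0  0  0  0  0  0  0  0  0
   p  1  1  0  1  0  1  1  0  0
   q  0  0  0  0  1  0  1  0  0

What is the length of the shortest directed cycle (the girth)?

2

For each vertex v, BFS finds the shortest path from v back to v.
The shortest such closed walk is p → j → p, length 2.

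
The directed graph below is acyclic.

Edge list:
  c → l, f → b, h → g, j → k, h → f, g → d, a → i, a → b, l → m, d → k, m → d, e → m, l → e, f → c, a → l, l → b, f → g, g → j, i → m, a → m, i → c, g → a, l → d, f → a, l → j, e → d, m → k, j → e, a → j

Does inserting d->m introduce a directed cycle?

Adding d→m creates a cycle iff m can already reach d.
Path from m: m → d.
So m → … → d → m is a cycle.

Yes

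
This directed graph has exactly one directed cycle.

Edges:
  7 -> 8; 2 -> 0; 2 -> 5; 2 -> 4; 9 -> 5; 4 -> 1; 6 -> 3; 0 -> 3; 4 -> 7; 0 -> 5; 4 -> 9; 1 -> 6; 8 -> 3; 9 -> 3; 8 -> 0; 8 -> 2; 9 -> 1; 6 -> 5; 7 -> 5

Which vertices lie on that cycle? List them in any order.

DFS with gray/black marking from 2:
2 gray
  5 gray
  5 black
  4 gray
    9 gray
      9→5: 5 black — skip
      3 gray
      3 black
      1 gray
        6 gray
          6→3: 3 black — skip
          6→5: 5 black — skip
        6 black
      1 black
    9 black
    4→1: 1 black — skip
    7 gray
      7→5: 5 black — skip
      8 gray
        0 gray
          0→5: 5 black — skip
          0→3: 3 black — skip
        0 black
        8→3: 3 black — skip
        8→2: 2 is gray → back edge
Back edge closes the cycle 2 → 4 → 7 → 8 → 2; its vertices are {2, 4, 7, 8}.

2, 4, 7, 8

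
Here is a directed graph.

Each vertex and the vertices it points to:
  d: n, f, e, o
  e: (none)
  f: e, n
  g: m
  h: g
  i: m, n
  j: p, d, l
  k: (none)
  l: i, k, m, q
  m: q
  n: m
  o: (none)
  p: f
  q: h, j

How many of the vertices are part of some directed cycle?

A vertex is on a directed cycle iff it belongs to a strongly connected component of size ≥ 2 (or has a self-loop).
The vertices on cycles are {d, f, g, h, i, j, l, m, n, p, q} — 11 in total.

11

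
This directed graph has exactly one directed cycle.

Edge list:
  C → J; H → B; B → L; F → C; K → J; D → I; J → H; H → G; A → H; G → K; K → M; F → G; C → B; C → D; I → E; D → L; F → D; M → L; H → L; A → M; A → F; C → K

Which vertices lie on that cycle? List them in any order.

G, H, J, K

DFS with gray/black marking from K:
K gray
  M gray
    L gray
    L black
  M black
  J gray
    H gray
      H→L: L black — skip
      B gray
        B→L: L black — skip
      B black
      G gray
        G→K: K is gray → back edge
Back edge closes the cycle K → J → H → G → K; its vertices are {G, H, J, K}.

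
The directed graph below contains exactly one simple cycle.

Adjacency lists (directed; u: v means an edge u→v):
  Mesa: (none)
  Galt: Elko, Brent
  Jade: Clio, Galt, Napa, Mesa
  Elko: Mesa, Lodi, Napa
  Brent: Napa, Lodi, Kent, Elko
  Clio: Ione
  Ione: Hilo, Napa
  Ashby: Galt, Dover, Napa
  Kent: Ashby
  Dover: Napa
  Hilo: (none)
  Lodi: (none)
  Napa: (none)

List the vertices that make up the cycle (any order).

Galt, Kent, Ashby, Brent

DFS with gray/black marking from Galt:
Galt gray
  Elko gray
    Mesa gray
    Mesa black
    Lodi gray
    Lodi black
    Napa gray
    Napa black
  Elko black
  Brent gray
    Brent→Napa: Napa black — skip
    Brent→Lodi: Lodi black — skip
    Kent gray
      Ashby gray
        Ashby→Galt: Galt is gray → back edge
Back edge closes the cycle Galt → Brent → Kent → Ashby → Galt; its vertices are {Galt, Kent, Ashby, Brent}.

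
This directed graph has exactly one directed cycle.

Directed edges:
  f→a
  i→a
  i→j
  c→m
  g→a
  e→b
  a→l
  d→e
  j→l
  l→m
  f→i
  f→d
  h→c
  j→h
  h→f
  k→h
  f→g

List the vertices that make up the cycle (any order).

DFS with gray/black marking from h:
h gray
  c gray
    m gray
    m black
  c black
  f gray
    d gray
      e gray
        b gray
        b black
      e black
    d black
    g gray
      a gray
        l gray
          l→m: m black — skip
        l black
      a black
    g black
    f→a: a black — skip
    i gray
      j gray
        j→h: h is gray → back edge
Back edge closes the cycle h → f → i → j → h; its vertices are {f, h, i, j}.

f, h, i, j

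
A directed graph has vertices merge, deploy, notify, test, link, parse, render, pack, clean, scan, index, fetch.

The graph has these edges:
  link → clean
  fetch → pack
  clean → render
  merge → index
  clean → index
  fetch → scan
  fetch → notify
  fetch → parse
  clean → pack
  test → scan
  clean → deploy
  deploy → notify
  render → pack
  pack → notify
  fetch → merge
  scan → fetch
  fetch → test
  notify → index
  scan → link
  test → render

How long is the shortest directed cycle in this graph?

2

For each vertex v, BFS finds the shortest path from v back to v.
The shortest such closed walk is scan → fetch → scan, length 2.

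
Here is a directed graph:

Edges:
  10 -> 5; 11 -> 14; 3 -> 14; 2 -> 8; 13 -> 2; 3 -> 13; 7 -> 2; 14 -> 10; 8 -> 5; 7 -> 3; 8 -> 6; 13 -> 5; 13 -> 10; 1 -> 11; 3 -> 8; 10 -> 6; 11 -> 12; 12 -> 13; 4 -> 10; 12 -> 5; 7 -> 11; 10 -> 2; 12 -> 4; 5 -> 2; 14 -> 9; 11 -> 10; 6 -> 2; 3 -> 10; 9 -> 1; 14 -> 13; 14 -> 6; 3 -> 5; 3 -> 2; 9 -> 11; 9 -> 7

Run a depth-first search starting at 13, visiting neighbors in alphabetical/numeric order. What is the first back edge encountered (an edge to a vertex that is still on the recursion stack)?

DFS from 13 (visiting neighbors in alphabetical/numeric order); mark gray on enter, black on exit:
13 gray
  2 gray
    8 gray
      5 gray
        5→2: 2 is gray → back edge
First back edge: 5 → 2.

5→2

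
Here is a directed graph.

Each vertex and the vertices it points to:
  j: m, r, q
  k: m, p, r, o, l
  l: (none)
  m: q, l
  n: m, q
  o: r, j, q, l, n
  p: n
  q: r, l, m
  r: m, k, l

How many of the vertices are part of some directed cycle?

8

A vertex is on a directed cycle iff it belongs to a strongly connected component of size ≥ 2 (or has a self-loop).
The vertices on cycles are {j, k, m, n, o, p, q, r} — 8 in total.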